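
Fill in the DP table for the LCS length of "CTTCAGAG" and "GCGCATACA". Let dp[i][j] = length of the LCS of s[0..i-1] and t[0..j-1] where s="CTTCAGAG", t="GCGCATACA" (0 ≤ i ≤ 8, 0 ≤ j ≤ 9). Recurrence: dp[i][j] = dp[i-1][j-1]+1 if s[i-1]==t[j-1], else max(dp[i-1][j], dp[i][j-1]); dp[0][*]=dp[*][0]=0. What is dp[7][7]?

   ''  G  C  G  C  A  T  A  C  A
''  0  0  0  0  0  0  0  0  0  0
 C  0  0  1  1  1  1  1  1  1  1
 T  0  0  1  1  1  1  2  2  2  2
 T  0  0  1  1  1  1  2  2  2  2
 C  0  0  1  1  2  2  2  2  3  3
 A  0  0  1  1  2  3  3  3  3  4
 G  0  1  1  2  2  3  3  3  3  4
 A  0  1  1  2  2  3  3  4  4  4
 G  0  1  1  2  2  3  3  4  4  4

4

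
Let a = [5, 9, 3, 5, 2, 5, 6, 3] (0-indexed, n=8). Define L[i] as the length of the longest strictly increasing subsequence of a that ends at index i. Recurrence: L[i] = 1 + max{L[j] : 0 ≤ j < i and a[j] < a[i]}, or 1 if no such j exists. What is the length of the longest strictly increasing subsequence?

   i    0    1    2    3    4    5    6    7
a[i]    5    9    3    5    2    5    6    3
L[i]    1    2    1    2    1    2    3    2

3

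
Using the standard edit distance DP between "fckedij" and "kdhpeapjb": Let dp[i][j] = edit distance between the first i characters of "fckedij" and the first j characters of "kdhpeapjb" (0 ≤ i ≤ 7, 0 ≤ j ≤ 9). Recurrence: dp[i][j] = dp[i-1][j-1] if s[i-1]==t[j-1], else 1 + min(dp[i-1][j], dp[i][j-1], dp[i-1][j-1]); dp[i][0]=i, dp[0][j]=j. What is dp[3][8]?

   ''  k  d  h  p  e  a  p  j  b
''  0  1  2  3  4  5  6  7  8  9
 f  1  1  2  3  4  5  6  7  8  9
 c  2  2  2  3  4  5  6  7  8  9
 k  3  2  3  3  4  5  6  7  8  9
 e  4  3  3  4  4  4  5  6  7  8
 d  5  4  3  4  5  5  5  6  7  8
 i  6  5  4  4  5  6  6  6  7  8
 j  7  6  5  5  5  6  7  7  6  7

8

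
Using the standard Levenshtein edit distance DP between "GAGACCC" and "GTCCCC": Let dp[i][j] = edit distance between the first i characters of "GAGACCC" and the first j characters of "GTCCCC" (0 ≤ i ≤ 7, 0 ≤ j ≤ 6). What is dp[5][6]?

4

   ''  G  T  C  C  C  C
''  0  1  2  3  4  5  6
 G  1  0  1  2  3  4  5
 A  2  1  1  2  3  4  5
 G  3  2  2  2  3  4  5
 A  4  3  3  3  3  4  5
 C  5  4  4  3  3  3  4
 C  6  5  5  4  3  3  3
 C  7  6  6  5  4  3  3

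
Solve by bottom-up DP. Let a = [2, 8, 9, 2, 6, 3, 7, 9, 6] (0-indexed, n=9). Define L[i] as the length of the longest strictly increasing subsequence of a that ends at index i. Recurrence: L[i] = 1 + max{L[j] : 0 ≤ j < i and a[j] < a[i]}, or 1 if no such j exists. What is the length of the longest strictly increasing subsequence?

4

   i    0    1    2    3    4    5    6    7    8
a[i]    2    8    9    2    6    3    7    9    6
L[i]    1    2    3    1    2    2    3    4    3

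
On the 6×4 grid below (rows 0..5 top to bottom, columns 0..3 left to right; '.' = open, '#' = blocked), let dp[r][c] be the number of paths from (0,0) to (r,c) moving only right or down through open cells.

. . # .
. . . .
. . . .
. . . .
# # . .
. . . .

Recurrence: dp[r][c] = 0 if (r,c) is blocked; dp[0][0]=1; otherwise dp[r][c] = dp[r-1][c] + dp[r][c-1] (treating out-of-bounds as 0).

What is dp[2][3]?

r\c   0   1   2   3
  0   1   1   0   0
  1   1   2   2   2
  2   1   3   5   7
  3   1   4   9  16
  4   0   0   9  25
  5   0   0   9  34

7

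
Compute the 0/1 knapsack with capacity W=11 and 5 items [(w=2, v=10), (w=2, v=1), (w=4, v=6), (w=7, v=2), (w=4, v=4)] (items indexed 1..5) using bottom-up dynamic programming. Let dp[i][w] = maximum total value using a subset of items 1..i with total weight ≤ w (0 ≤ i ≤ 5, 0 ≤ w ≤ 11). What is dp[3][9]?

i\w   0   1   2   3   4   5   6   7   8   9  10  11
  0   0   0   0   0   0   0   0   0   0   0   0   0
  1   0   0  10  10  10  10  10  10  10  10  10  10
  2   0   0  10  10  11  11  11  11  11  11  11  11
  3   0   0  10  10  11  11  16  16  17  17  17  17
  4   0   0  10  10  11  11  16  16  17  17  17  17
  5   0   0  10  10  11  11  16  16  17  17  20  20

17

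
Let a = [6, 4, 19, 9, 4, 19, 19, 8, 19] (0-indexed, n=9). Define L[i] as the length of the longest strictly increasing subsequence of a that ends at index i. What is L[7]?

   i    0    1    2    3    4    5    6    7    8
a[i]    6    4   19    9    4   19   19    8   19
L[i]    1    1    2    2    1    3    3    2    3

2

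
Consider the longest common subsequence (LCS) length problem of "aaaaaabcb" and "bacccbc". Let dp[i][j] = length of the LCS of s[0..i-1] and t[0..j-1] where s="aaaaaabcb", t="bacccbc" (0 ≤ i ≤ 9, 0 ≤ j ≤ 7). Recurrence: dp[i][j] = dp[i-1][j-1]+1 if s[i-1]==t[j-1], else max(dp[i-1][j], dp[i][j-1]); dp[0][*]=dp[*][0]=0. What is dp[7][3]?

1

   ''  b  a  c  c  c  b  c
''  0  0  0  0  0  0  0  0
 a  0  0  1  1  1  1  1  1
 a  0  0  1  1  1  1  1  1
 a  0  0  1  1  1  1  1  1
 a  0  0  1  1  1  1  1  1
 a  0  0  1  1  1  1  1  1
 a  0  0  1  1  1  1  1  1
 b  0  1  1  1  1  1  2  2
 c  0  1  1  2  2  2  2  3
 b  0  1  1  2  2  2  3  3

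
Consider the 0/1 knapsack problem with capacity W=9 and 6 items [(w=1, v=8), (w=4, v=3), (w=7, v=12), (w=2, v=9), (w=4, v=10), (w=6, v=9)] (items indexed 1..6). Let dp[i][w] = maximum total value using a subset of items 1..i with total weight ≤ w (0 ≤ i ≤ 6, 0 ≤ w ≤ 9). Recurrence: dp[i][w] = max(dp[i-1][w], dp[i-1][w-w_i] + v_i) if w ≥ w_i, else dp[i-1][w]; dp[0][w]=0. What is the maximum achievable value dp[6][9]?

27

i\w   0   1   2   3   4   5   6   7   8   9
  0   0   0   0   0   0   0   0   0   0   0
  1   0   8   8   8   8   8   8   8   8   8
  2   0   8   8   8   8  11  11  11  11  11
  3   0   8   8   8   8  11  11  12  20  20
  4   0   8   9  17  17  17  17  20  20  21
  5   0   8   9  17  17  18  19  27  27  27
  6   0   8   9  17  17  18  19  27  27  27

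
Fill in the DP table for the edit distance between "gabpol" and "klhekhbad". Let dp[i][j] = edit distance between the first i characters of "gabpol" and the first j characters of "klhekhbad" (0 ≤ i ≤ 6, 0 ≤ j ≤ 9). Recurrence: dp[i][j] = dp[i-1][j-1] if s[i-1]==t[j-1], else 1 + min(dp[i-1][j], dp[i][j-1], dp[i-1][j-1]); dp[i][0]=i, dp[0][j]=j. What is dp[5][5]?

   ''  k  l  h  e  k  h  b  a  d
''  0  1  2  3  4  5  6  7  8  9
 g  1  1  2  3  4  5  6  7  8  9
 a  2  2  2  3  4  5  6  7  7  8
 b  3  3  3  3  4  5  6  6  7  8
 p  4  4  4  4  4  5  6  7  7  8
 o  5  5  5  5  5  5  6  7  8  8
 l  6  6  5  6  6  6  6  7  8  9

5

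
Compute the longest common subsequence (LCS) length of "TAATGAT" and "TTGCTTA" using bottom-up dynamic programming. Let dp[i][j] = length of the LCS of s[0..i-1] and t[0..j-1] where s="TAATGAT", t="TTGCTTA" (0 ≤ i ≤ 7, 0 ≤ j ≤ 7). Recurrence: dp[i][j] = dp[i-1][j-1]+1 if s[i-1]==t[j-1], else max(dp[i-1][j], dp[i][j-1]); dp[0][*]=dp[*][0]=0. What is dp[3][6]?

1

   ''  T  T  G  C  T  T  A
''  0  0  0  0  0  0  0  0
 T  0  1  1  1  1  1  1  1
 A  0  1  1  1  1  1  1  2
 A  0  1  1  1  1  1  1  2
 T  0  1  2  2  2  2  2  2
 G  0  1  2  3  3  3  3  3
 A  0  1  2  3  3  3  3  4
 T  0  1  2  3  3  4  4  4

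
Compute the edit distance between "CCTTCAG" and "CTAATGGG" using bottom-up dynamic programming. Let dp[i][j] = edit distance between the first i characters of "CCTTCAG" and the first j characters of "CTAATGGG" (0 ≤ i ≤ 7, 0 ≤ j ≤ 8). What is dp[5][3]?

   ''  C  T  A  A  T  G  G  G
''  0  1  2  3  4  5  6  7  8
 C  1  0  1  2  3  4  5  6  7
 C  2  1  1  2  3  4  5  6  7
 T  3  2  1  2  3  3  4  5  6
 T  4  3  2  2  3  3  4  5  6
 C  5  4  3  3  3  4  4  5  6
 A  6  5  4  3  3  4  5  5  6
 G  7  6  5  4  4  4  4  5  5

3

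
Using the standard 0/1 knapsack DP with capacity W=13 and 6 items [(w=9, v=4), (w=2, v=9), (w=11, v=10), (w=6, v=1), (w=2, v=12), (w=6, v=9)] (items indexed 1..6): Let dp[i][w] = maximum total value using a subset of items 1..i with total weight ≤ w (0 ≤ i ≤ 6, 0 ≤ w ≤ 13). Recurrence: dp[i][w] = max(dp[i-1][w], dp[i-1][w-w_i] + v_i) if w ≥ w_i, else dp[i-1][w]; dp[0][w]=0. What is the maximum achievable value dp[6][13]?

i\w   0   1   2   3   4   5   6   7   8   9  10  11  12  13
  0   0   0   0   0   0   0   0   0   0   0   0   0   0   0
  1   0   0   0   0   0   0   0   0   0   4   4   4   4   4
  2   0   0   9   9   9   9   9   9   9   9   9  13  13  13
  3   0   0   9   9   9   9   9   9   9   9   9  13  13  19
  4   0   0   9   9   9   9   9   9  10  10  10  13  13  19
  5   0   0  12  12  21  21  21  21  21  21  22  22  22  25
  6   0   0  12  12  21  21  21  21  21  21  30  30  30  30

30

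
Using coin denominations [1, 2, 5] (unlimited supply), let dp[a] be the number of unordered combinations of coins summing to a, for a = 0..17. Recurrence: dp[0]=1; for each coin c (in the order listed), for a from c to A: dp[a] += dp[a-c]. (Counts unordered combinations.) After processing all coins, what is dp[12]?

13

after  coin     0     1     2     3     4     5     6     7     8     9    10    11    12    13    14    15    16    17
          1     1     1     1     1     1     1     1     1     1     1     1     1     1     1     1     1     1     1
          2     1     1     2     2     3     3     4     4     5     5     6     6     7     7     8     8     9     9
          5     1     1     2     2     3     4     5     6     7     8    10    11    13    14    16    18    20    22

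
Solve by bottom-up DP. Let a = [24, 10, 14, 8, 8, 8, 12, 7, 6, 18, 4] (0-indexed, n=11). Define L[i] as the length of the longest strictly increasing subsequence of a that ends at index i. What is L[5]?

   i    0    1    2    3    4    5    6    7    8    9   10
a[i]   24   10   14    8    8    8   12    7    6   18    4
L[i]    1    1    2    1    1    1    2    1    1    3    1

1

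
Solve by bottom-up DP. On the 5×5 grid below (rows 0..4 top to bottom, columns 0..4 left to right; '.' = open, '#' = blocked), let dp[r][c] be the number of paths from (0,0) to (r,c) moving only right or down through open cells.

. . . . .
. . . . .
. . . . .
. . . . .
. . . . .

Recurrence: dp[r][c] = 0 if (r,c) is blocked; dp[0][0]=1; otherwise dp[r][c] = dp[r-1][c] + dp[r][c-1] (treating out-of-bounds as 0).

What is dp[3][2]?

10

r\c   0   1   2   3   4
  0   1   1   1   1   1
  1   1   2   3   4   5
  2   1   3   6  10  15
  3   1   4  10  20  35
  4   1   5  15  35  70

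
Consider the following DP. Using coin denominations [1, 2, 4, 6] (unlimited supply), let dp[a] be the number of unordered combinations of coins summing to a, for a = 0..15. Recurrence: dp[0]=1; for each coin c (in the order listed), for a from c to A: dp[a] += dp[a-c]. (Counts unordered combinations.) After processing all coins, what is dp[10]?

16

after  coin     0     1     2     3     4     5     6     7     8     9    10    11    12    13    14    15
          1     1     1     1     1     1     1     1     1     1     1     1     1     1     1     1     1
          2     1     1     2     2     3     3     4     4     5     5     6     6     7     7     8     8
          4     1     1     2     2     4     4     6     6     9     9    12    12    16    16    20    20
          6     1     1     2     2     4     4     7     7    11    11    16    16    23    23    31    31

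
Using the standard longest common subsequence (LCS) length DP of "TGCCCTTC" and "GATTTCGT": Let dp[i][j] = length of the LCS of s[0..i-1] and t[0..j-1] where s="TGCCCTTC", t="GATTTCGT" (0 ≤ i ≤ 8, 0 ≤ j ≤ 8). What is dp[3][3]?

   ''  G  A  T  T  T  C  G  T
''  0  0  0  0  0  0  0  0  0
 T  0  0  0  1  1  1  1  1  1
 G  0  1  1  1  1  1  1  2  2
 C  0  1  1  1  1  1  2  2  2
 C  0  1  1  1  1  1  2  2  2
 C  0  1  1  1  1  1  2  2  2
 T  0  1  1  2  2  2  2  2  3
 T  0  1  1  2  3  3  3  3  3
 C  0  1  1  2  3  3  4  4  4

1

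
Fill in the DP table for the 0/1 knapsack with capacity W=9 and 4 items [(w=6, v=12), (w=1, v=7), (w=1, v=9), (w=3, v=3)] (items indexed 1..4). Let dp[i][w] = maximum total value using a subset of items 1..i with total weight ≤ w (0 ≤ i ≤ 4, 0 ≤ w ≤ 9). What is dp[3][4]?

16

i\w   0   1   2   3   4   5   6   7   8   9
  0   0   0   0   0   0   0   0   0   0   0
  1   0   0   0   0   0   0  12  12  12  12
  2   0   7   7   7   7   7  12  19  19  19
  3   0   9  16  16  16  16  16  21  28  28
  4   0   9  16  16  16  19  19  21  28  28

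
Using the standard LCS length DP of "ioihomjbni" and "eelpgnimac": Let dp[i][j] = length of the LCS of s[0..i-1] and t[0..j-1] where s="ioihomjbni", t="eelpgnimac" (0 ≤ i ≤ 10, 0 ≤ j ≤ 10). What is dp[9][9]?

   ''  e  e  l  p  g  n  i  m  a  c
''  0  0  0  0  0  0  0  0  0  0  0
 i  0  0  0  0  0  0  0  1  1  1  1
 o  0  0  0  0  0  0  0  1  1  1  1
 i  0  0  0  0  0  0  0  1  1  1  1
 h  0  0  0  0  0  0  0  1  1  1  1
 o  0  0  0  0  0  0  0  1  1  1  1
 m  0  0  0  0  0  0  0  1  2  2  2
 j  0  0  0  0  0  0  0  1  2  2  2
 b  0  0  0  0  0  0  0  1  2  2  2
 n  0  0  0  0  0  0  1  1  2  2  2
 i  0  0  0  0  0  0  1  2  2  2  2

2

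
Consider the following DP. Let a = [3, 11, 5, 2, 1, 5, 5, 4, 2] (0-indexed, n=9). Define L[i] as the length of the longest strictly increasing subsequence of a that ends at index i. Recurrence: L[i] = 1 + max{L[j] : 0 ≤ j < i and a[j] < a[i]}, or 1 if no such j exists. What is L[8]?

   i    0    1    2    3    4    5    6    7    8
a[i]    3   11    5    2    1    5    5    4    2
L[i]    1    2    2    1    1    2    2    2    2

2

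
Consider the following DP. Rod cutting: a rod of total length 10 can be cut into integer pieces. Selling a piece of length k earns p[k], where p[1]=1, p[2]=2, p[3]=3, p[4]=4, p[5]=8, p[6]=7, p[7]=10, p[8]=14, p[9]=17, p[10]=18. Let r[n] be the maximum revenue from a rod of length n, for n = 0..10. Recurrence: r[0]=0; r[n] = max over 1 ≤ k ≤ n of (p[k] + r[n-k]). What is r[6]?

9

   n    0    1    2    3    4    5    6    7    8    9   10
r[n]    0    1    2    3    4    8    9   10   14   17   18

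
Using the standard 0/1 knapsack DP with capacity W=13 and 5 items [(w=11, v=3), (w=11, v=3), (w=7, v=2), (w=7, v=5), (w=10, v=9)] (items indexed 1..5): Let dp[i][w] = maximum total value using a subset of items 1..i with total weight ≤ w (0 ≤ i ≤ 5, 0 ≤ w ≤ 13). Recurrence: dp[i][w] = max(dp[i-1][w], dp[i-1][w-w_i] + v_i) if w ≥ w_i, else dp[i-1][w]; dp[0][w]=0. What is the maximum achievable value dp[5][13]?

i\w   0   1   2   3   4   5   6   7   8   9  10  11  12  13
  0   0   0   0   0   0   0   0   0   0   0   0   0   0   0
  1   0   0   0   0   0   0   0   0   0   0   0   3   3   3
  2   0   0   0   0   0   0   0   0   0   0   0   3   3   3
  3   0   0   0   0   0   0   0   2   2   2   2   3   3   3
  4   0   0   0   0   0   0   0   5   5   5   5   5   5   5
  5   0   0   0   0   0   0   0   5   5   5   9   9   9   9

9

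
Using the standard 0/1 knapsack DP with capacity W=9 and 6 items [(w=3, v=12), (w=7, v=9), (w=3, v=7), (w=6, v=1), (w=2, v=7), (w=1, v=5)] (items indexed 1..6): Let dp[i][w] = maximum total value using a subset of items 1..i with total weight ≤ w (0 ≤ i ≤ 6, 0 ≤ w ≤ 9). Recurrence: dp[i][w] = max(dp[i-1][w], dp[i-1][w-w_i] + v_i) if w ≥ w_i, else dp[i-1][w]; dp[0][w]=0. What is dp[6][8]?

26

i\w   0   1   2   3   4   5   6   7   8   9
  0   0   0   0   0   0   0   0   0   0   0
  1   0   0   0  12  12  12  12  12  12  12
  2   0   0   0  12  12  12  12  12  12  12
  3   0   0   0  12  12  12  19  19  19  19
  4   0   0   0  12  12  12  19  19  19  19
  5   0   0   7  12  12  19  19  19  26  26
  6   0   5   7  12  17  19  24  24  26  31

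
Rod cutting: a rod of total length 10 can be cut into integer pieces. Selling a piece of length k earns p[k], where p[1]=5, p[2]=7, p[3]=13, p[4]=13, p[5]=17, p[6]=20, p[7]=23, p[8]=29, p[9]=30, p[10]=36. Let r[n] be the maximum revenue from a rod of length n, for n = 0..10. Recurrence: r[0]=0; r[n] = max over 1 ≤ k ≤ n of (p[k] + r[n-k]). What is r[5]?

   n    0    1    2    3    4    5    6    7    8    9   10
r[n]    0    5   10   15   20   25   30   35   40   45   50

25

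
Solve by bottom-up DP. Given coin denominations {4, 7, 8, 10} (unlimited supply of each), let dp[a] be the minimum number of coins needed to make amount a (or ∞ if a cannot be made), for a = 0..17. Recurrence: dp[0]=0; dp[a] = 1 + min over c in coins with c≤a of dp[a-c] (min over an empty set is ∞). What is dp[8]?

1

 a  0  1  2  3  4  5  6  7  8  9 10 11 12 13 14 15 16 17
dp  0  -  -  -  1  -  -  1  1  -  1  2  2  -  2  2  2  2
(- denotes ∞ / unreachable)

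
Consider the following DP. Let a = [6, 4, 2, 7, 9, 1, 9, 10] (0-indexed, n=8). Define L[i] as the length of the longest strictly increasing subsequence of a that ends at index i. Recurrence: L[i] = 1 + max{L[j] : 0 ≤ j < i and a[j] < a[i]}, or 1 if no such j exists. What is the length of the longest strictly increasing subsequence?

   i    0    1    2    3    4    5    6    7
a[i]    6    4    2    7    9    1    9   10
L[i]    1    1    1    2    3    1    3    4

4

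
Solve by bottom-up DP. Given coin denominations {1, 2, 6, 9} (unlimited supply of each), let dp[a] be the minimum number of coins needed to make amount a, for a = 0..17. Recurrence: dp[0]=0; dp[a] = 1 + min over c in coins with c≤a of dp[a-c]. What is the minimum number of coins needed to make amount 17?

3

 a  0  1  2  3  4  5  6  7  8  9 10 11 12 13 14 15 16 17
dp  0  1  1  2  2  3  1  2  2  1  2  2  2  3  3  2  3  3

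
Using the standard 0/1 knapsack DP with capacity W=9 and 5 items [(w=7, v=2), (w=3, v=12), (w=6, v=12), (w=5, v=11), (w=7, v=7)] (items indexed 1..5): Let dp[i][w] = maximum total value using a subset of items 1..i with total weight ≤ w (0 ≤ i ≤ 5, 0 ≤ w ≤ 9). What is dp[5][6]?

i\w   0   1   2   3   4   5   6   7   8   9
  0   0   0   0   0   0   0   0   0   0   0
  1   0   0   0   0   0   0   0   2   2   2
  2   0   0   0  12  12  12  12  12  12  12
  3   0   0   0  12  12  12  12  12  12  24
  4   0   0   0  12  12  12  12  12  23  24
  5   0   0   0  12  12  12  12  12  23  24

12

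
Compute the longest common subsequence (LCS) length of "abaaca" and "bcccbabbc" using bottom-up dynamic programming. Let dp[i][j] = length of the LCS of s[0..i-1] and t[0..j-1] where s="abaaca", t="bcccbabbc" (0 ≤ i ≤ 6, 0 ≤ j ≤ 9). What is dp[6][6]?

3

   ''  b  c  c  c  b  a  b  b  c
''  0  0  0  0  0  0  0  0  0  0
 a  0  0  0  0  0  0  1  1  1  1
 b  0  1  1  1  1  1  1  2  2  2
 a  0  1  1  1  1  1  2  2  2  2
 a  0  1  1  1  1  1  2  2  2  2
 c  0  1  2  2  2  2  2  2  2  3
 a  0  1  2  2  2  2  3  3  3  3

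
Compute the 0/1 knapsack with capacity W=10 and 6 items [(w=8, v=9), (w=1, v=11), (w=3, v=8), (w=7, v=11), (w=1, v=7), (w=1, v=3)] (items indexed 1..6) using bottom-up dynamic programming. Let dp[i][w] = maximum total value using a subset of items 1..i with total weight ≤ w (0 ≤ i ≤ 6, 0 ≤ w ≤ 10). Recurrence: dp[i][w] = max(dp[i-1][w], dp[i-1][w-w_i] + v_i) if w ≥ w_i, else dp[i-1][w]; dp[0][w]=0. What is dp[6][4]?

21

i\w   0   1   2   3   4   5   6   7   8   9  10
  0   0   0   0   0   0   0   0   0   0   0   0
  1   0   0   0   0   0   0   0   0   9   9   9
  2   0  11  11  11  11  11  11  11  11  20  20
  3   0  11  11  11  19  19  19  19  19  20  20
  4   0  11  11  11  19  19  19  19  22  22  22
  5   0  11  18  18  19  26  26  26  26  29  29
  6   0  11  18  21  21  26  29  29  29  29  32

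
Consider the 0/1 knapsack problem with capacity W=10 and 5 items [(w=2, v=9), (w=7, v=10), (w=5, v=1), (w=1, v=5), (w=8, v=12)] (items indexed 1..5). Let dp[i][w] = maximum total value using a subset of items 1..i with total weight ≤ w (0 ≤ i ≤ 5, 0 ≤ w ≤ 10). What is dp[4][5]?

i\w   0   1   2   3   4   5   6   7   8   9  10
  0   0   0   0   0   0   0   0   0   0   0   0
  1   0   0   9   9   9   9   9   9   9   9   9
  2   0   0   9   9   9   9   9  10  10  19  19
  3   0   0   9   9   9   9   9  10  10  19  19
  4   0   5   9  14  14  14  14  14  15  19  24
  5   0   5   9  14  14  14  14  14  15  19  24

14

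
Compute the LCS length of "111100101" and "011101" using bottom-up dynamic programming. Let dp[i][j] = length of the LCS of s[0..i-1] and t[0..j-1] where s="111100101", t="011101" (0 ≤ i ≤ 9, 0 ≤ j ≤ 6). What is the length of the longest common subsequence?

5

   ''  0  1  1  1  0  1
''  0  0  0  0  0  0  0
 1  0  0  1  1  1  1  1
 1  0  0  1  2  2  2  2
 1  0  0  1  2  3  3  3
 1  0  0  1  2  3  3  4
 0  0  1  1  2  3  4  4
 0  0  1  1  2  3  4  4
 1  0  1  2  2  3  4  5
 0  0  1  2  2  3  4  5
 1  0  1  2  3  3  4  5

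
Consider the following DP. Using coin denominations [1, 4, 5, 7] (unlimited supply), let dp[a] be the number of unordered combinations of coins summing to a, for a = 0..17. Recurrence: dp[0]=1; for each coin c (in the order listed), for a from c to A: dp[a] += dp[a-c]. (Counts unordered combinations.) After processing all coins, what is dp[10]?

after  coin     0     1     2     3     4     5     6     7     8     9    10    11    12    13    14    15    16    17
          1     1     1     1     1     1     1     1     1     1     1     1     1     1     1     1     1     1     1
          4     1     1     1     1     2     2     2     2     3     3     3     3     4     4     4     4     5     5
          5     1     1     1     1     2     3     3     3     4     5     6     6     7     8     9    10    11    12
          7     1     1     1     1     2     3     3     4     5     6     7     8    10    11    13    15    17    19

7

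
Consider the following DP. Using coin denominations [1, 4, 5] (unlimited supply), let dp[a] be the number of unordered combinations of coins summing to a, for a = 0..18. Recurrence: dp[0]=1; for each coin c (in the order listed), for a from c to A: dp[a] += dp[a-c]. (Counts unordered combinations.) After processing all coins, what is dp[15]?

after  coin     0     1     2     3     4     5     6     7     8     9    10    11    12    13    14    15    16    17    18
          1     1     1     1     1     1     1     1     1     1     1     1     1     1     1     1     1     1     1     1
          4     1     1     1     1     2     2     2     2     3     3     3     3     4     4     4     4     5     5     5
          5     1     1     1     1     2     3     3     3     4     5     6     6     7     8     9    10    11    12    13

10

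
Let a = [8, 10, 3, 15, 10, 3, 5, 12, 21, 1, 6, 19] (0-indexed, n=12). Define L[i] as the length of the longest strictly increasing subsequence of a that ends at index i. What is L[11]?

4

   i    0    1    2    3    4    5    6    7    8    9   10   11
a[i]    8   10    3   15   10    3    5   12   21    1    6   19
L[i]    1    2    1    3    2    1    2    3    4    1    3    4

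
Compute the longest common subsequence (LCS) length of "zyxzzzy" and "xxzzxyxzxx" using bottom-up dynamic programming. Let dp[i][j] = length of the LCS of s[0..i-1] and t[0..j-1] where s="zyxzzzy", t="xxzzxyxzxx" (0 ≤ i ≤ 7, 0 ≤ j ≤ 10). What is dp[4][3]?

2

   ''  x  x  z  z  x  y  x  z  x  x
''  0  0  0  0  0  0  0  0  0  0  0
 z  0  0  0  1  1  1  1  1  1  1  1
 y  0  0  0  1  1  1  2  2  2  2  2
 x  0  1  1  1  1  2  2  3  3  3  3
 z  0  1  1  2  2  2  2  3  4  4  4
 z  0  1  1  2  3  3  3  3  4  4  4
 z  0  1  1  2  3  3  3  3  4  4  4
 y  0  1  1  2  3  3  4  4  4  4  4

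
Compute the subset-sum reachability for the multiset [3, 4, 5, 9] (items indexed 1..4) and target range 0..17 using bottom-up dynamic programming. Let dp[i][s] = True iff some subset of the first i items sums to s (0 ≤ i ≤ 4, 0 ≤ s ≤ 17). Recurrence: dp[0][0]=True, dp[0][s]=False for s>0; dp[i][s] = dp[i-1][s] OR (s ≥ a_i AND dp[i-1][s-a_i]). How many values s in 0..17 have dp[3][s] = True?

i\s   0   1   2   3   4   5   6   7   8   9  10  11  12  13  14  15  16  17
  0   T   F   F   F   F   F   F   F   F   F   F   F   F   F   F   F   F   F
  1   T   F   F   T   F   F   F   F   F   F   F   F   F   F   F   F   F   F
  2   T   F   F   T   T   F   F   T   F   F   F   F   F   F   F   F   F   F
  3   T   F   F   T   T   T   F   T   T   T   F   F   T   F   F   F   F   F
  4   T   F   F   T   T   T   F   T   T   T   F   F   T   T   T   F   T   T

8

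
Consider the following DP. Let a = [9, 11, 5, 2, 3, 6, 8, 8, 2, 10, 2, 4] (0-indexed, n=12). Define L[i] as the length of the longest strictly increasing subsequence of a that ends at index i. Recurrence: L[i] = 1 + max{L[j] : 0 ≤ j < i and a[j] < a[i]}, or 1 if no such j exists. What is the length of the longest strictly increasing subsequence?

5

   i    0    1    2    3    4    5    6    7    8    9   10   11
a[i]    9   11    5    2    3    6    8    8    2   10    2    4
L[i]    1    2    1    1    2    3    4    4    1    5    1    3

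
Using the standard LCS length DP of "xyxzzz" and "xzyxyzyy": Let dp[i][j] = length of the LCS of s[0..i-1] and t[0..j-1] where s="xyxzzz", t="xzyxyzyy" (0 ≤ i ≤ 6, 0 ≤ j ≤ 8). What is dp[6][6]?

   ''  x  z  y  x  y  z  y  y
''  0  0  0  0  0  0  0  0  0
 x  0  1  1  1  1  1  1  1  1
 y  0  1  1  2  2  2  2  2  2
 x  0  1  1  2  3  3  3  3  3
 z  0  1  2  2  3  3  4  4  4
 z  0  1  2  2  3  3  4  4  4
 z  0  1  2  2  3  3  4  4  4

4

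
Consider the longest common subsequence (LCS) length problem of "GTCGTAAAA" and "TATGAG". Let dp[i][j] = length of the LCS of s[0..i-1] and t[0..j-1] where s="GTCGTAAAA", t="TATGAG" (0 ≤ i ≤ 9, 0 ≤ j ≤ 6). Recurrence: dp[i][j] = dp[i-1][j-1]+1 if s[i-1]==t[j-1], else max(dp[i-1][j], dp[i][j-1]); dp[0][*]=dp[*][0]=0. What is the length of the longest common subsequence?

3

   ''  T  A  T  G  A  G
''  0  0  0  0  0  0  0
 G  0  0  0  0  1  1  1
 T  0  1  1  1  1  1  1
 C  0  1  1  1  1  1  1
 G  0  1  1  1  2  2  2
 T  0  1  1  2  2  2  2
 A  0  1  2  2  2  3  3
 A  0  1  2  2  2  3  3
 A  0  1  2  2  2  3  3
 A  0  1  2  2  2  3  3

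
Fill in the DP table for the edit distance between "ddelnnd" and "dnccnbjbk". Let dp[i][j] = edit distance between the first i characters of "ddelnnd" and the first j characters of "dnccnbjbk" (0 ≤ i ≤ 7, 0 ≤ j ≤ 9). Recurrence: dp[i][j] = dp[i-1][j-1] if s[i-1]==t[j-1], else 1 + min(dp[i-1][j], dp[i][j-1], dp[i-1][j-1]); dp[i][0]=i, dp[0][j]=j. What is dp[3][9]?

8

   ''  d  n  c  c  n  b  j  b  k
''  0  1  2  3  4  5  6  7  8  9
 d  1  0  1  2  3  4  5  6  7  8
 d  2  1  1  2  3  4  5  6  7  8
 e  3  2  2  2  3  4  5  6  7  8
 l  4  3  3  3  3  4  5  6  7  8
 n  5  4  3  4  4  3  4  5  6  7
 n  6  5  4  4  5  4  4  5  6  7
 d  7  6  5  5  5  5  5  5  6  7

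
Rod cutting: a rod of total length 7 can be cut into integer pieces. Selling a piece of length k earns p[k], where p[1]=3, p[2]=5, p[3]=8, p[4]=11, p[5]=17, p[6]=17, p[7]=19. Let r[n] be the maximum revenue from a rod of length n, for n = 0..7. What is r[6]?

   n    0    1    2    3    4    5    6    7
r[n]    0    3    6    9   12   17   20   23

20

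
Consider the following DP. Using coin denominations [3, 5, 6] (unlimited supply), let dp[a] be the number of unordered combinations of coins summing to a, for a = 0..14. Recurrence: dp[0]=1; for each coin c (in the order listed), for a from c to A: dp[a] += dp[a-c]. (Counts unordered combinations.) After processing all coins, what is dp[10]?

1

after  coin     0     1     2     3     4     5     6     7     8     9    10    11    12    13    14
          3     1     0     0     1     0     0     1     0     0     1     0     0     1     0     0
          5     1     0     0     1     0     1     1     0     1     1     1     1     1     1     1
          6     1     0     0     1     0     1     2     0     1     2     1     2     3     1     2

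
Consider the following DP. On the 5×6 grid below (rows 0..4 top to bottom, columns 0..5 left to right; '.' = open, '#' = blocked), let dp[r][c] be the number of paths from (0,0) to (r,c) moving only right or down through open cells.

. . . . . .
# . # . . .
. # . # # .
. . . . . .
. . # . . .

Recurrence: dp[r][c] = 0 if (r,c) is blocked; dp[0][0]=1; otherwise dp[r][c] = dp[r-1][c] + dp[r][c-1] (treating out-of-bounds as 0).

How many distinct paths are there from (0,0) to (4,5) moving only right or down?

r\c   0   1   2   3   4   5
  0   1   1   1   1   1   1
  1   0   1   0   1   2   3
  2   0   0   0   0   0   3
  3   0   0   0   0   0   3
  4   0   0   0   0   0   3

3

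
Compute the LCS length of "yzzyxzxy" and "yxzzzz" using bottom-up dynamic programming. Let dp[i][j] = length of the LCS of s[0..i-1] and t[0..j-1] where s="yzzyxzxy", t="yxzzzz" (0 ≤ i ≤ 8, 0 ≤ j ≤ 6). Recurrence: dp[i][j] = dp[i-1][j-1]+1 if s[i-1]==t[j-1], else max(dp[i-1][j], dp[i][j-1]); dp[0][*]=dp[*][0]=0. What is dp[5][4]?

   ''  y  x  z  z  z  z
''  0  0  0  0  0  0  0
 y  0  1  1  1  1  1  1
 z  0  1  1  2  2  2  2
 z  0  1  1  2  3  3  3
 y  0  1  1  2  3  3  3
 x  0  1  2  2  3  3  3
 z  0  1  2  3  3  4  4
 x  0  1  2  3  3  4  4
 y  0  1  2  3  3  4  4

3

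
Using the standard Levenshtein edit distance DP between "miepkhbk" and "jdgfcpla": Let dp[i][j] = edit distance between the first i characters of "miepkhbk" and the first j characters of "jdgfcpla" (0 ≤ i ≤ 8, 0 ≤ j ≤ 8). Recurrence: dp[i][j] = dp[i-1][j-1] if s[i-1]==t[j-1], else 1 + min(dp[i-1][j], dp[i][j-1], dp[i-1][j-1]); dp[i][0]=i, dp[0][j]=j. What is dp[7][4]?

7

   ''  j  d  g  f  c  p  l  a
''  0  1  2  3  4  5  6  7  8
 m  1  1  2  3  4  5  6  7  8
 i  2  2  2  3  4  5  6  7  8
 e  3  3  3  3  4  5  6  7  8
 p  4  4  4  4  4  5  5  6  7
 k  5  5  5  5  5  5  6  6  7
 h  6  6  6  6  6  6  6  7  7
 b  7  7  7  7  7  7  7  7  8
 k  8  8  8  8  8  8  8  8  8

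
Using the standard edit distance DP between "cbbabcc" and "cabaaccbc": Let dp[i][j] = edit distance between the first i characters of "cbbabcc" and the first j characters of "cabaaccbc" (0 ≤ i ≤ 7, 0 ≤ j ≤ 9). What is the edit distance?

   ''  c  a  b  a  a  c  c  b  c
''  0  1  2  3  4  5  6  7  8  9
 c  1  0  1  2  3  4  5  6  7  8
 b  2  1  1  1  2  3  4  5  6  7
 b  3  2  2  1  2  3  4  5  5  6
 a  4  3  2  2  1  2  3  4  5  6
 b  5  4  3  2  2  2  3  4  4  5
 c  6  5  4  3  3  3  2  3  4  4
 c  7  6  5  4  4  4  3  2  3  4

4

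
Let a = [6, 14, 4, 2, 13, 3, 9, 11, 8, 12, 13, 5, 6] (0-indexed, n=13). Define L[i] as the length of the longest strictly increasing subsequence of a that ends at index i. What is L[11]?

3

   i    0    1    2    3    4    5    6    7    8    9   10   11   12
a[i]    6   14    4    2   13    3    9   11    8   12   13    5    6
L[i]    1    2    1    1    2    2    3    4    3    5    6    3    4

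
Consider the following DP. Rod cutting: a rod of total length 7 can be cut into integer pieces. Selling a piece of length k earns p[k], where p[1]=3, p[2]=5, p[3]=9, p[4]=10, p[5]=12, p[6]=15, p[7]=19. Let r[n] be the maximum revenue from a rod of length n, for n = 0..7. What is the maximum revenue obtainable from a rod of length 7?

   n    0    1    2    3    4    5    6    7
r[n]    0    3    6    9   12   15   18   21

21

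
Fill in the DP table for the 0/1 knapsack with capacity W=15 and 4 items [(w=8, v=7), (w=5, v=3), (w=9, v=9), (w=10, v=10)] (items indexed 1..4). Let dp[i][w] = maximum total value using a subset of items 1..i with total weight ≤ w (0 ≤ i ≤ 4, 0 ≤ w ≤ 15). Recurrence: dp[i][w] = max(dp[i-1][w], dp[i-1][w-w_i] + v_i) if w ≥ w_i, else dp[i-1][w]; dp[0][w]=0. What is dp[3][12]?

9

i\w   0   1   2   3   4   5   6   7   8   9  10  11  12  13  14  15
  0   0   0   0   0   0   0   0   0   0   0   0   0   0   0   0   0
  1   0   0   0   0   0   0   0   0   7   7   7   7   7   7   7   7
  2   0   0   0   0   0   3   3   3   7   7   7   7   7  10  10  10
  3   0   0   0   0   0   3   3   3   7   9   9   9   9  10  12  12
  4   0   0   0   0   0   3   3   3   7   9  10  10  10  10  12  13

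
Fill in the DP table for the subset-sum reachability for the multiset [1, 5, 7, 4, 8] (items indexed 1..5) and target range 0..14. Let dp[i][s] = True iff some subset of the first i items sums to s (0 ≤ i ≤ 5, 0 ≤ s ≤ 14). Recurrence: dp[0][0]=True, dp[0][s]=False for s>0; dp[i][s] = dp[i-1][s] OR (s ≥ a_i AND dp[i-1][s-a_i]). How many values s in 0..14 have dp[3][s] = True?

i\s   0   1   2   3   4   5   6   7   8   9  10  11  12  13  14
  0   T   F   F   F   F   F   F   F   F   F   F   F   F   F   F
  1   T   T   F   F   F   F   F   F   F   F   F   F   F   F   F
  2   T   T   F   F   F   T   T   F   F   F   F   F   F   F   F
  3   T   T   F   F   F   T   T   T   T   F   F   F   T   T   F
  4   T   T   F   F   T   T   T   T   T   T   T   T   T   T   F
  5   T   T   F   F   T   T   T   T   T   T   T   T   T   T   T

8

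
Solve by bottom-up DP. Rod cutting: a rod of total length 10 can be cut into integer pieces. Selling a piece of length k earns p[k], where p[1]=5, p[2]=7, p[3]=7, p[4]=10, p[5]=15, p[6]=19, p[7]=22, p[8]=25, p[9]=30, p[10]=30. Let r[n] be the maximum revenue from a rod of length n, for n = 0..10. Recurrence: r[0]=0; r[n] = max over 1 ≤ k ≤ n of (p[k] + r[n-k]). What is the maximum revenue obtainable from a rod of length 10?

50

   n    0    1    2    3    4    5    6    7    8    9   10
r[n]    0    5   10   15   20   25   30   35   40   45   50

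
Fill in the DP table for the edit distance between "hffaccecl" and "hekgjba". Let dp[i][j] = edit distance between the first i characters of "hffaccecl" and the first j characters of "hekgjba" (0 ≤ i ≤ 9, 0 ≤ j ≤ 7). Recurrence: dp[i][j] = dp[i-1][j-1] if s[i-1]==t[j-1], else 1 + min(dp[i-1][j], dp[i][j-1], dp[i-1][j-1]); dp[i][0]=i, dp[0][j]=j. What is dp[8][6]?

   ''  h  e  k  g  j  b  a
''  0  1  2  3  4  5  6  7
 h  1  0  1  2  3  4  5  6
 f  2  1  1  2  3  4  5  6
 f  3  2  2  2  3  4  5  6
 a  4  3  3  3  3  4  5  5
 c  5  4  4  4  4  4  5  6
 c  6  5  5  5  5  5  5  6
 e  7  6  5  6  6  6  6  6
 c  8  7  6  6  7  7  7  7
 l  9  8  7  7  7  8  8  8

7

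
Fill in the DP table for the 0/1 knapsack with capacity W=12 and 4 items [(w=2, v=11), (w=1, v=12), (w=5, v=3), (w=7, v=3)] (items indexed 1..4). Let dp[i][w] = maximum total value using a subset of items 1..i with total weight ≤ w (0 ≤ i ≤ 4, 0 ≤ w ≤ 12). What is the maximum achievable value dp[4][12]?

i\w   0   1   2   3   4   5   6   7   8   9  10  11  12
  0   0   0   0   0   0   0   0   0   0   0   0   0   0
  1   0   0  11  11  11  11  11  11  11  11  11  11  11
  2   0  12  12  23  23  23  23  23  23  23  23  23  23
  3   0  12  12  23  23  23  23  23  26  26  26  26  26
  4   0  12  12  23  23  23  23  23  26  26  26  26  26

26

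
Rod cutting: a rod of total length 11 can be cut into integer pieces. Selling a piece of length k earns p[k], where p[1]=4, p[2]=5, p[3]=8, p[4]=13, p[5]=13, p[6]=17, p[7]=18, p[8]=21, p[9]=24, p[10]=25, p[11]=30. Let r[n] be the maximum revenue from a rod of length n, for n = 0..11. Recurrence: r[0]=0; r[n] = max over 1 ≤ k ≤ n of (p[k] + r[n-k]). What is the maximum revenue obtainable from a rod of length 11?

   n    0    1    2    3    4    5    6    7    8    9   10   11
r[n]    0    4    8   12   16   20   24   28   32   36   40   44

44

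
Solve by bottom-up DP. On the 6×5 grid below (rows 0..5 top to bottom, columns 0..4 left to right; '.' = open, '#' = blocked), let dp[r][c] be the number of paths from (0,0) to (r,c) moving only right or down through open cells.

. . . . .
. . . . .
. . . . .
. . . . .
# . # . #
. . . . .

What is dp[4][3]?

r\c   0   1   2   3   4
  0   1   1   1   1   1
  1   1   2   3   4   5
  2   1   3   6  10  15
  3   1   4  10  20  35
  4   0   4   0  20   0
  5   0   4   4  24  24

20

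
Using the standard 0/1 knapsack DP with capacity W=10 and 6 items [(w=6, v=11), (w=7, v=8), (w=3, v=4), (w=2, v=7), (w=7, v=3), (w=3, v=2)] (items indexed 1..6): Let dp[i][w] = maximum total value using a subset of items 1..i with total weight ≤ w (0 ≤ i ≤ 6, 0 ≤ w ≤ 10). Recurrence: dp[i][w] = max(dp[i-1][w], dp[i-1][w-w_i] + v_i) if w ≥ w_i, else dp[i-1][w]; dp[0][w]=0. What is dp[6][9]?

i\w   0   1   2   3   4   5   6   7   8   9  10
  0   0   0   0   0   0   0   0   0   0   0   0
  1   0   0   0   0   0   0  11  11  11  11  11
  2   0   0   0   0   0   0  11  11  11  11  11
  3   0   0   0   4   4   4  11  11  11  15  15
  4   0   0   7   7   7  11  11  11  18  18  18
  5   0   0   7   7   7  11  11  11  18  18  18
  6   0   0   7   7   7  11  11  11  18  18  18

18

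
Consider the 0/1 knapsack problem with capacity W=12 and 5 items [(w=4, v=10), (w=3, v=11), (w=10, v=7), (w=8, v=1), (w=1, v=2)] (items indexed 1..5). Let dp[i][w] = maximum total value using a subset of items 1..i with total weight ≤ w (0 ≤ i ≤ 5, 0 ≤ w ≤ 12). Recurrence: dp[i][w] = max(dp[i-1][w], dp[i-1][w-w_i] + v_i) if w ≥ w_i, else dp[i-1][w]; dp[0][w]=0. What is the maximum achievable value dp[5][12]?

i\w   0   1   2   3   4   5   6   7   8   9  10  11  12
  0   0   0   0   0   0   0   0   0   0   0   0   0   0
  1   0   0   0   0  10  10  10  10  10  10  10  10  10
  2   0   0   0  11  11  11  11  21  21  21  21  21  21
  3   0   0   0  11  11  11  11  21  21  21  21  21  21
  4   0   0   0  11  11  11  11  21  21  21  21  21  21
  5   0   2   2  11  13  13  13  21  23  23  23  23  23

23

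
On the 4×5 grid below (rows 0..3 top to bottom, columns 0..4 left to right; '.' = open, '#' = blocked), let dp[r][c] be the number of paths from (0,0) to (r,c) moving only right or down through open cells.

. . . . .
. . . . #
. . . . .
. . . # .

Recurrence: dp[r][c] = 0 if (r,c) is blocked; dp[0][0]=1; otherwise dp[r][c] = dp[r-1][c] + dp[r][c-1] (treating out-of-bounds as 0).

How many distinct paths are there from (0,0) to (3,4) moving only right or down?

10

r\c   0   1   2   3   4
  0   1   1   1   1   1
  1   1   2   3   4   0
  2   1   3   6  10  10
  3   1   4  10   0  10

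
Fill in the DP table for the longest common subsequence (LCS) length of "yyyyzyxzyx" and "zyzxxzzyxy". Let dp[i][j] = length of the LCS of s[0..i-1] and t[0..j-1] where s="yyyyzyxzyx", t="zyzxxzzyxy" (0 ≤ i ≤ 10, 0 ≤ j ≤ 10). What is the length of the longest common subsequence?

   ''  z  y  z  x  x  z  z  y  x  y
''  0  0  0  0  0  0  0  0  0  0  0
 y  0  0  1  1  1  1  1  1  1  1  1
 y  0  0  1  1  1  1  1  1  2  2  2
 y  0  0  1  1  1  1  1  1  2  2  3
 y  0  0  1  1  1  1  1  1  2  2  3
 z  0  1  1  2  2  2  2  2  2  2  3
 y  0  1  2  2  2  2  2  2  3  3  3
 x  0  1  2  2  3  3  3  3  3  4  4
 z  0  1  2  3  3  3  4  4  4  4  4
 y  0  1  2  3  3  3  4  4  5  5  5
 x  0  1  2  3  4  4  4  4  5  6  6

6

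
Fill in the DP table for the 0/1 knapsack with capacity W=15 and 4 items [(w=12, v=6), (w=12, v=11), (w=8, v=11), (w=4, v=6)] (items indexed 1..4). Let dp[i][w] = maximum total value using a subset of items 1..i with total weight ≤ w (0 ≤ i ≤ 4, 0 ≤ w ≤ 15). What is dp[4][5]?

6

i\w   0   1   2   3   4   5   6   7   8   9  10  11  12  13  14  15
  0   0   0   0   0   0   0   0   0   0   0   0   0   0   0   0   0
  1   0   0   0   0   0   0   0   0   0   0   0   0   6   6   6   6
  2   0   0   0   0   0   0   0   0   0   0   0   0  11  11  11  11
  3   0   0   0   0   0   0   0   0  11  11  11  11  11  11  11  11
  4   0   0   0   0   6   6   6   6  11  11  11  11  17  17  17  17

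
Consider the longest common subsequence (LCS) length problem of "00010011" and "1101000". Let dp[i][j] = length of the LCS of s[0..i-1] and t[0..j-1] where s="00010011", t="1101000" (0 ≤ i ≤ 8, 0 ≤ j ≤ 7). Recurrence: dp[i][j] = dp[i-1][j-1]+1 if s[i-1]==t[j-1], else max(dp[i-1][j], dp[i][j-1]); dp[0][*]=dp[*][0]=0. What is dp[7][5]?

3

   ''  1  1  0  1  0  0  0
''  0  0  0  0  0  0  0  0
 0  0  0  0  1  1  1  1  1
 0  0  0  0  1  1  2  2  2
 0  0  0  0  1  1  2  3  3
 1  0  1  1  1  2  2  3  3
 0  0  1  1  2  2  3  3  4
 0  0  1  1  2  2  3  4  4
 1  0  1  2  2  3  3  4  4
 1  0  1  2  2  3  3  4  4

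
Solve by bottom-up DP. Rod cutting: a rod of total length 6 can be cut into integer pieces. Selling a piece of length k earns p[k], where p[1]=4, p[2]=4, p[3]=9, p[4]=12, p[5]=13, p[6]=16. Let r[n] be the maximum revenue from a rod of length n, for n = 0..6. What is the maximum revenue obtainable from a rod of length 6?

   n    0    1    2    3    4    5    6
r[n]    0    4    8   12   16   20   24

24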